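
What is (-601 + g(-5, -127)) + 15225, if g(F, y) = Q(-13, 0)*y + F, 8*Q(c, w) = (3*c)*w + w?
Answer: 14619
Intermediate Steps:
Q(c, w) = w/8 + 3*c*w/8 (Q(c, w) = ((3*c)*w + w)/8 = (3*c*w + w)/8 = (w + 3*c*w)/8 = w/8 + 3*c*w/8)
g(F, y) = F (g(F, y) = ((⅛)*0*(1 + 3*(-13)))*y + F = ((⅛)*0*(1 - 39))*y + F = ((⅛)*0*(-38))*y + F = 0*y + F = 0 + F = F)
(-601 + g(-5, -127)) + 15225 = (-601 - 5) + 15225 = -606 + 15225 = 14619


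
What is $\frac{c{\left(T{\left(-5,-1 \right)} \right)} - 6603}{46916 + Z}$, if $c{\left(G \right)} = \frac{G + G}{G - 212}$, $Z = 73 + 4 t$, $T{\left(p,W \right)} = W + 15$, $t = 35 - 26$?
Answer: $- \frac{653711}{4655475} \approx -0.14042$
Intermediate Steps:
$t = 9$ ($t = 35 - 26 = 9$)
$T{\left(p,W \right)} = 15 + W$
$Z = 109$ ($Z = 73 + 4 \cdot 9 = 73 + 36 = 109$)
$c{\left(G \right)} = \frac{2 G}{-212 + G}$
$\frac{c{\left(T{\left(-5,-1 \right)} \right)} - 6603}{46916 + Z} = \frac{\frac{2 \left(15 - 1\right)}{-212 + \left(15 - 1\right)} - 6603}{46916 + 109} = \frac{2 \cdot 14 \frac{1}{-212 + 14} - 6603}{47025} = \left(2 \cdot 14 \frac{1}{-198} - 6603\right) \frac{1}{47025} = \left(2 \cdot 14 \left(- \frac{1}{198}\right) - 6603\right) \frac{1}{47025} = \left(- \frac{14}{99} - 6603\right) \frac{1}{47025} = \left(- \frac{653711}{99}\right) \frac{1}{47025} = - \frac{653711}{4655475}$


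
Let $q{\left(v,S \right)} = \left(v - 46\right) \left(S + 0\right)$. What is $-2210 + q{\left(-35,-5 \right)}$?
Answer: $-1805$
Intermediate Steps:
$q{\left(v,S \right)} = S \left(-46 + v\right)$ ($q{\left(v,S \right)} = \left(-46 + v\right) S = S \left(-46 + v\right)$)
$-2210 + q{\left(-35,-5 \right)} = -2210 - 5 \left(-46 - 35\right) = -2210 - -405 = -2210 + 405 = -1805$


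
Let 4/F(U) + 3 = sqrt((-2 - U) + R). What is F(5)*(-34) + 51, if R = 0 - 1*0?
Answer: 153/2 + 17*I*sqrt(7)/2 ≈ 76.5 + 22.489*I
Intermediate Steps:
R = 0 (R = 0 + 0 = 0)
F(U) = 4/(-3 + sqrt(-2 - U)) (F(U) = 4/(-3 + sqrt((-2 - U) + 0)) = 4/(-3 + sqrt(-2 - U)))
F(5)*(-34) + 51 = (4/(-3 + sqrt(-2 - 1*5)))*(-34) + 51 = (4/(-3 + sqrt(-2 - 5)))*(-34) + 51 = (4/(-3 + sqrt(-7)))*(-34) + 51 = (4/(-3 + I*sqrt(7)))*(-34) + 51 = -136/(-3 + I*sqrt(7)) + 51 = 51 - 136/(-3 + I*sqrt(7))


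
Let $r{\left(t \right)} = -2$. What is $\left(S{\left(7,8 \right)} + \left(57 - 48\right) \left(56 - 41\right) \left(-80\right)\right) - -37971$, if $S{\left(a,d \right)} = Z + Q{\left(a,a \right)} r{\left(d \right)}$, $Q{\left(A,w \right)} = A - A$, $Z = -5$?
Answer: $27166$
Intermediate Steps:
$Q{\left(A,w \right)} = 0$
$S{\left(a,d \right)} = -5$ ($S{\left(a,d \right)} = -5 + 0 \left(-2\right) = -5 + 0 = -5$)
$\left(S{\left(7,8 \right)} + \left(57 - 48\right) \left(56 - 41\right) \left(-80\right)\right) - -37971 = \left(-5 + \left(57 - 48\right) \left(56 - 41\right) \left(-80\right)\right) - -37971 = \left(-5 + 9 \cdot 15 \left(-80\right)\right) + 37971 = \left(-5 + 135 \left(-80\right)\right) + 37971 = \left(-5 - 10800\right) + 37971 = -10805 + 37971 = 27166$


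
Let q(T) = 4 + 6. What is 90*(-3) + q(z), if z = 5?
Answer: -260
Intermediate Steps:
q(T) = 10
90*(-3) + q(z) = 90*(-3) + 10 = -270 + 10 = -260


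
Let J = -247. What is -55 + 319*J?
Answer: -78848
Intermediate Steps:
-55 + 319*J = -55 + 319*(-247) = -55 - 78793 = -78848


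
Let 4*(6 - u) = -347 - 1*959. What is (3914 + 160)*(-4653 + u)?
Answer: -17601717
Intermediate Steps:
u = 665/2 (u = 6 - (-347 - 1*959)/4 = 6 - (-347 - 959)/4 = 6 - ¼*(-1306) = 6 + 653/2 = 665/2 ≈ 332.50)
(3914 + 160)*(-4653 + u) = (3914 + 160)*(-4653 + 665/2) = 4074*(-8641/2) = -17601717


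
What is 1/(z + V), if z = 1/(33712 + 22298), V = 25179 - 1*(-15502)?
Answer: 56010/2278542811 ≈ 2.4582e-5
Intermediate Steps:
V = 40681 (V = 25179 + 15502 = 40681)
z = 1/56010 ≈ 1.7854e-5
1/(z + V) = 1/(1/56010 + 40681) = 1/(2278542811/56010) = 56010/2278542811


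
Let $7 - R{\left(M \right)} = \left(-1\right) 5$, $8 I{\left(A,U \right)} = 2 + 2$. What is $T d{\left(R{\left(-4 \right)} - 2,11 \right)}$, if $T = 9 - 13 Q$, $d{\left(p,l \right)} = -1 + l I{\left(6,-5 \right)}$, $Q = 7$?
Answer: $-369$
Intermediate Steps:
$I{\left(A,U \right)} = \frac{1}{2}$ ($I{\left(A,U \right)} = \frac{2 + 2}{8} = \frac{1}{8} \cdot 4 = \frac{1}{2}$)
$R{\left(M \right)} = 12$ ($R{\left(M \right)} = 7 - \left(-1\right) 5 = 7 - -5 = 7 + 5 = 12$)
$d{\left(p,l \right)} = -1 + \frac{l}{2}$ ($d{\left(p,l \right)} = -1 + l \frac{1}{2} = -1 + \frac{l}{2}$)
$T = -82$ ($T = 9 - 91 = -82$)
$T d{\left(R{\left(-4 \right)} - 2,11 \right)} = - 82 \left(-1 + \frac{1}{2} \cdot 11\right) = - 82 \left(-1 + \frac{11}{2}\right) = \left(-82\right) \frac{9}{2} = -369$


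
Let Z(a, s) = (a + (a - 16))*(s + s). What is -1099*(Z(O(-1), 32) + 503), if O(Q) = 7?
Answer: -412125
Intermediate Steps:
Z(a, s) = 2*s*(-16 + 2*a) (Z(a, s) = (a + (-16 + a))*(2*s) = (-16 + 2*a)*(2*s) = 2*s*(-16 + 2*a))
-1099*(Z(O(-1), 32) + 503) = -1099*(4*32*(-8 + 7) + 503) = -1099*(4*32*(-1) + 503) = -1099*(-128 + 503) = -1099*375 = -412125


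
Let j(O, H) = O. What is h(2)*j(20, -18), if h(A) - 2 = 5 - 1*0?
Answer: 140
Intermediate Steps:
h(A) = 7 (h(A) = 2 + (5 - 1*0) = 2 + (5 + 0) = 2 + 5 = 7)
h(2)*j(20, -18) = 7*20 = 140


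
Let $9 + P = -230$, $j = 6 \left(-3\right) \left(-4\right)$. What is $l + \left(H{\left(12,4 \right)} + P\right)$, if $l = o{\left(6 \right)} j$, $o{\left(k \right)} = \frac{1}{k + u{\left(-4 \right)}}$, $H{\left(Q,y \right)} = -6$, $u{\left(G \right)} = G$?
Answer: $-209$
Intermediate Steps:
$j = 72$ ($j = \left(-18\right) \left(-4\right) = 72$)
$P = -239$ ($P = -9 - 230 = -239$)
$o{\left(k \right)} = \frac{1}{-4 + k}$ ($o{\left(k \right)} = \frac{1}{k - 4} = \frac{1}{-4 + k}$)
$l = 36$ ($l = \frac{1}{-4 + 6} \cdot 72 = \frac{1}{2} \cdot 72 = 36$)
$l + \left(H{\left(12,4 \right)} + P\right) = 36 - 245 = -209$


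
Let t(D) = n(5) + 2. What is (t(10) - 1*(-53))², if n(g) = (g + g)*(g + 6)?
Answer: 27225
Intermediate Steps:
n(g) = 2*g*(6 + g) (n(g) = (2*g)*(6 + g) = 2*g*(6 + g))
t(D) = 112 (t(D) = 2*5*(6 + 5) + 2 = 2*5*11 + 2 = 110 + 2 = 112)
(t(10) - 1*(-53))² = (112 - 1*(-53))² = (112 + 53)² = 165² = 27225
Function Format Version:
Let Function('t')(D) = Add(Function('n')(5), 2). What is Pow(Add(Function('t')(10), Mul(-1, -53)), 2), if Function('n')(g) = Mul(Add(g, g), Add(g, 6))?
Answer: 27225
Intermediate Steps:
Function('n')(g) = Mul(2, g, Add(6, g)) (Function('n')(g) = Mul(Mul(2, g), Add(6, g)) = Mul(2, g, Add(6, g)))
Function('t')(D) = 112 (Function('t')(D) = Add(Mul(2, 5, Add(6, 5)), 2) = Add(Mul(2, 5, 11), 2) = Add(110, 2) = 112)
Pow(Add(Function('t')(10), Mul(-1, -53)), 2) = Pow(Add(112, Mul(-1, -53)), 2) = Pow(Add(112, 53), 2) = Pow(165, 2) = 27225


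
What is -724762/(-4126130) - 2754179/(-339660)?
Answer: 1161027325819/140148131580 ≈ 8.2843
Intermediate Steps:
-724762/(-4126130) - 2754179/(-339660) = -724762*(-1/4126130) - 2754179*(-1/339660) = 362381/2063065 + 2754179/339660 = 1161027325819/140148131580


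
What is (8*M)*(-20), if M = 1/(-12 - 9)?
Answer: 160/21 ≈ 7.6190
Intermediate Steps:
M = -1/21 (M = 1/(-21) = -1/21 ≈ -0.047619)
(8*M)*(-20) = (8*(-1/21))*(-20) = -8/21*(-20) = 160/21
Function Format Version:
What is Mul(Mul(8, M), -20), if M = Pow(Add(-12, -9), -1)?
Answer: Rational(160, 21) ≈ 7.6190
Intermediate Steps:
M = Rational(-1, 21) (M = Pow(-21, -1) = Rational(-1, 21) ≈ -0.047619)
Mul(Mul(8, M), -20) = Mul(Mul(8, Rational(-1, 21)), -20) = Mul(Rational(-8, 21), -20) = Rational(160, 21)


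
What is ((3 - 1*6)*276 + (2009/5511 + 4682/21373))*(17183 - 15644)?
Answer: -4545113143275/3569291 ≈ -1.2734e+6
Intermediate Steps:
((3 - 1*6)*276 + (2009/5511 + 4682/21373))*(17183 - 15644) = ((3 - 6)*276 + (2009*(1/5511) + 4682*(1/21373)))*1539 = (-3*276 + (2009/5511 + 4682/21373))*1539 = (-828 + 6249169/10707873)*1539 = -8859869675/10707873*1539 = -4545113143275/3569291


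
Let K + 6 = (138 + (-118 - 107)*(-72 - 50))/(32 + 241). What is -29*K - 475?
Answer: -294075/91 ≈ -3231.6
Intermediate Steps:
K = 8650/91 (K = -6 + (138 + (-118 - 107)*(-72 - 50))/(32 + 241) = -6 + (138 - 225*(-122))/273 = -6 + (138 + 27450)*(1/273) = -6 + 27588*(1/273) = -6 + 9196/91 = 8650/91 ≈ 95.055)
-29*K - 475 = -29*8650/91 - 475 = -250850/91 - 475 = -294075/91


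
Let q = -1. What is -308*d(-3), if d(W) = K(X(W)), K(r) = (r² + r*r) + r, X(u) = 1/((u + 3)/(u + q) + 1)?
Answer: -924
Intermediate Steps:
X(u) = 1/(1 + (3 + u)/(-1 + u)) (X(u) = 1/((u + 3)/(u - 1) + 1) = 1/((3 + u)/(-1 + u) + 1) = 1/(1 + (3 + u)/(-1 + u)))
K(r) = r + 2*r² (K(r) = (r² + r²) + r = 2*r² + r = r + 2*r²)
d(W) = (1 + (-1 + W)/(1 + W))*(-1 + W)/(2*(1 + W)) (d(W) = ((-1 + W)/(2*(1 + W)))*(1 + 2*((-1 + W)/(2*(1 + W)))) = ((-1 + W)/(2*(1 + W)))*(1 + (-1 + W)/(1 + W)) = (1 + (-1 + W)/(1 + W))*(-1 + W)/(2*(1 + W)))
-308*d(-3) = -(-924)*(-1 - 3)/(1 - 3)² = -(-924)*(-4)/(-2)² = -(-924)*(-4)/4 = -308*3 = -924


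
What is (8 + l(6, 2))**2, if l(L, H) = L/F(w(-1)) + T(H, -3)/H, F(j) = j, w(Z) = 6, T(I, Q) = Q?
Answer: 225/4 ≈ 56.250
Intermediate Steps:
l(L, H) = -3/H + L/6 (l(L, H) = L/6 - 3/H = -3/H + L/6)
(8 + l(6, 2))**2 = (8 + (-3/2 + (1/6)*6))**2 = (8 + (-3*1/2 + 1))**2 = (8 + (-3/2 + 1))**2 = (8 - 1/2)**2 = (15/2)**2 = 225/4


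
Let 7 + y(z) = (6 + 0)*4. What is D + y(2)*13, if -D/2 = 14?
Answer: 193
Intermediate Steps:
D = -28 (D = -2*14 = -28)
y(z) = 17 (y(z) = -7 + (6 + 0)*4 = -7 + 6*4 = -7 + 24 = 17)
D + y(2)*13 = -28 + 17*13 = -28 + 221 = 193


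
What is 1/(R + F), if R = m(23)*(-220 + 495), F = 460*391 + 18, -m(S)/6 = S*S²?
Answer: -1/19895672 ≈ -5.0262e-8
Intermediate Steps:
m(S) = -6*S³ (m(S) = -6*S*S² = -6*S³)
F = 179878 (F = 179860 + 18 = 179878)
R = -20075550 (R = (-6*23³)*(-220 + 495) = -6*12167*275 = -73002*275 = -20075550)
1/(R + F) = 1/(-20075550 + 179878) = 1/(-19895672) = -1/19895672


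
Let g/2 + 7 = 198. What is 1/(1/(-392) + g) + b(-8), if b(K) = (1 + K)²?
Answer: 7337799/149743 ≈ 49.003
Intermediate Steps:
g = 382 (g = -14 + 2*198 = -14 + 396 = 382)
1/(1/(-392) + g) + b(-8) = 1/(1/(-392) + 382) + (1 - 8)² = 1/(-1/392 + 382) + (-7)² = 1/(149743/392) + 49 = 392/149743 + 49 = 7337799/149743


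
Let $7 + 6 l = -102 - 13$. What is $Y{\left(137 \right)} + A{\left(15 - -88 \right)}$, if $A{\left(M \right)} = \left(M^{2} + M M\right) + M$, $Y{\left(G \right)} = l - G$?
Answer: $\frac{63491}{3} \approx 21164.0$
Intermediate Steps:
$l = - \frac{61}{3}$ ($l = - \frac{7}{6} + \frac{-102 - 13}{6} = - \frac{7}{6} + \frac{1}{6} \left(-115\right) = - \frac{7}{6} - \frac{115}{6} = - \frac{61}{3} \approx -20.333$)
$Y{\left(G \right)} = - \frac{61}{3} - G$
$A{\left(M \right)} = M + 2 M^{2}$ ($A{\left(M \right)} = \left(M^{2} + M^{2}\right) + M = 2 M^{2} + M = M + 2 M^{2}$)
$Y{\left(137 \right)} + A{\left(15 - -88 \right)} = \left(- \frac{61}{3} - 137\right) + \left(15 - -88\right) \left(1 + 2 \left(15 - -88\right)\right) = \left(- \frac{61}{3} - 137\right) + \left(15 + 88\right) \left(1 + 2 \left(15 + 88\right)\right) = - \frac{472}{3} + 103 \left(1 + 2 \cdot 103\right) = - \frac{472}{3} + 103 \left(1 + 206\right) = - \frac{472}{3} + 103 \cdot 207 = - \frac{472}{3} + 21321 = \frac{63491}{3}$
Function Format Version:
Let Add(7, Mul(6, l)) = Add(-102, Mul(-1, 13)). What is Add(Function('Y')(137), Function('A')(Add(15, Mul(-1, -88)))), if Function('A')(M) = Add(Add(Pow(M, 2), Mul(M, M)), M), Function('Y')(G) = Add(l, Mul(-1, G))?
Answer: Rational(63491, 3) ≈ 21164.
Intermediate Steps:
l = Rational(-61, 3) (l = Add(Rational(-7, 6), Mul(Rational(1, 6), Add(-102, Mul(-1, 13)))) = Add(Rational(-7, 6), Mul(Rational(1, 6), Add(-102, -13))) = Add(Rational(-7, 6), Mul(Rational(1, 6), -115)) = Add(Rational(-7, 6), Rational(-115, 6)) = Rational(-61, 3) ≈ -20.333)
Function('Y')(G) = Add(Rational(-61, 3), Mul(-1, G))
Function('A')(M) = Add(M, Mul(2, Pow(M, 2))) (Function('A')(M) = Add(Add(Pow(M, 2), Pow(M, 2)), M) = Add(Mul(2, Pow(M, 2)), M) = Add(M, Mul(2, Pow(M, 2))))
Add(Function('Y')(137), Function('A')(Add(15, Mul(-1, -88)))) = Add(Add(Rational(-61, 3), Mul(-1, 137)), Mul(Add(15, Mul(-1, -88)), Add(1, Mul(2, Add(15, Mul(-1, -88)))))) = Add(Add(Rational(-61, 3), -137), Mul(Add(15, 88), Add(1, Mul(2, Add(15, 88))))) = Add(Rational(-472, 3), Mul(103, Add(1, Mul(2, 103)))) = Add(Rational(-472, 3), Mul(103, Add(1, 206))) = Add(Rational(-472, 3), Mul(103, 207)) = Add(Rational(-472, 3), 21321) = Rational(63491, 3)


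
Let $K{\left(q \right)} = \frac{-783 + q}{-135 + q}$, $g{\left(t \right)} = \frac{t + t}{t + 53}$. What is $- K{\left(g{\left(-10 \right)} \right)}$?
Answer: $- \frac{33689}{5825} \approx -5.7835$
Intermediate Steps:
$g{\left(t \right)} = \frac{2 t}{53 + t}$
$K{\left(q \right)} = \frac{-783 + q}{-135 + q}$
$- K{\left(g{\left(-10 \right)} \right)} = - \frac{-783 + 2 \left(-10\right) \frac{1}{53 - 10}}{-135 + 2 \left(-10\right) \frac{1}{53 - 10}} = - \frac{-783 + 2 \left(-10\right) \frac{1}{43}}{-135 + 2 \left(-10\right) \frac{1}{43}} = - \frac{-783 - \frac{20}{43}}{-135 - \frac{20}{43}} = - \frac{-33689}{\left(- \frac{5825}{43}\right) 43} = - \frac{\left(-43\right) \left(-33689\right)}{5825 \cdot 43} = \left(-1\right) \frac{33689}{5825} = - \frac{33689}{5825}$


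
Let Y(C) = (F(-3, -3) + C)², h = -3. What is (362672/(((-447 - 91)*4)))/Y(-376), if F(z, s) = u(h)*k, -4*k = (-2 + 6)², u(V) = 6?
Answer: -22667/21520000 ≈ -0.0010533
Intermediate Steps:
k = -4 (k = -(-2 + 6)²/4 = -¼*4² = -¼*16 = -4)
F(z, s) = -24 (F(z, s) = 6*(-4) = -24)
Y(C) = (-24 + C)²
(362672/(((-447 - 91)*4)))/Y(-376) = (362672/(((-447 - 91)*4)))/((-24 - 376)²) = (362672/((-538*4)))/((-400)²) = (362672/(-2152))/160000 = (362672*(-1/2152))*(1/160000) = -45334/269*1/160000 = -22667/21520000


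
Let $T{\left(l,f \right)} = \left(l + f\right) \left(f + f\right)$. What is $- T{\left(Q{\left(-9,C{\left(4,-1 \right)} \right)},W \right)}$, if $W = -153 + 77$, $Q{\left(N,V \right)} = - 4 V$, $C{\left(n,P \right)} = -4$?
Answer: $-9120$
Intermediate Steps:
$W = -76$
$T{\left(l,f \right)} = 2 f \left(f + l\right)$ ($T{\left(l,f \right)} = \left(f + l\right) 2 f = 2 f \left(f + l\right)$)
$- T{\left(Q{\left(-9,C{\left(4,-1 \right)} \right)},W \right)} = - 2 \left(-76\right) \left(-76 - -16\right) = - 2 \left(-76\right) \left(-76 + 16\right) = - 2 \left(-76\right) \left(-60\right) = \left(-1\right) 9120 = -9120$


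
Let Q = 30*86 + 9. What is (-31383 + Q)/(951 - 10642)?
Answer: 28794/9691 ≈ 2.9712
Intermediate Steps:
Q = 2589 (Q = 2580 + 9 = 2589)
(-31383 + Q)/(951 - 10642) = (-31383 + 2589)/(951 - 10642) = -28794/(-9691) = -28794*(-1/9691) = 28794/9691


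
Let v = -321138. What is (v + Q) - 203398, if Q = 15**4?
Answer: -473911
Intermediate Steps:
Q = 50625
(v + Q) - 203398 = (-321138 + 50625) - 203398 = -270513 - 203398 = -473911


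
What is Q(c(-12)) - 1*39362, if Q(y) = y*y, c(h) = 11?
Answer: -39241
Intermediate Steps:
Q(y) = y²
Q(c(-12)) - 1*39362 = 11² - 1*39362 = 121 - 39362 = -39241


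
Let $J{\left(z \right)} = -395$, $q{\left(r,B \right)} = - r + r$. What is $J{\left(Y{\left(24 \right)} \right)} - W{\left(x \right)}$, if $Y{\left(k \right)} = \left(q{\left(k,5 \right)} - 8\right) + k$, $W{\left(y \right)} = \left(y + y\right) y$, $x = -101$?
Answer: $-20797$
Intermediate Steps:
$q{\left(r,B \right)} = 0$
$W{\left(y \right)} = 2 y^{2}$ ($W{\left(y \right)} = 2 y y = 2 y^{2}$)
$Y{\left(k \right)} = -8 + k$ ($Y{\left(k \right)} = \left(0 - 8\right) + k = -8 + k$)
$J{\left(Y{\left(24 \right)} \right)} - W{\left(x \right)} = -395 - 2 \left(-101\right)^{2} = -395 - 2 \cdot 10201 = -395 - 20402 = -20797$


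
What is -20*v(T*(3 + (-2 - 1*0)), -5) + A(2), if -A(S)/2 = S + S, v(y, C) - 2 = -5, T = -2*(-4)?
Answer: 52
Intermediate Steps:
T = 8
v(y, C) = -3 (v(y, C) = 2 - 5 = -3)
A(S) = -4*S (A(S) = -2*(S + S) = -4*S)
-20*v(T*(3 + (-2 - 1*0)), -5) + A(2) = -20*(-3) - 4*2 = 60 - 8 = 52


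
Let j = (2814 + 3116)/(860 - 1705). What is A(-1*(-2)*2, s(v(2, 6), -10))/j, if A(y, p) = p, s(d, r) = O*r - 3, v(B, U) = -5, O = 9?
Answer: 15717/1186 ≈ 13.252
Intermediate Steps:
s(d, r) = -3 + 9*r (s(d, r) = 9*r - 3 = -3 + 9*r)
j = -1186/169 (j = 5930/(-845) = 5930*(-1/845) = -1186/169 ≈ -7.0178)
A(-1*(-2)*2, s(v(2, 6), -10))/j = (-3 + 9*(-10))/(-1186/169) = (-3 - 90)*(-169/1186) = -93*(-169/1186) = 15717/1186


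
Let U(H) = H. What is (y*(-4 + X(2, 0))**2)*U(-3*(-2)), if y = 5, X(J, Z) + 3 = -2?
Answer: 2430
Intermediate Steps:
X(J, Z) = -5 (X(J, Z) = -3 - 2 = -5)
(y*(-4 + X(2, 0))**2)*U(-3*(-2)) = (5*(-4 - 5)**2)*(-3*(-2)) = (5*(-9)**2)*6 = (5*81)*6 = 405*6 = 2430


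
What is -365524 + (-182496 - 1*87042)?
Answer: -635062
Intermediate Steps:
-365524 + (-182496 - 1*87042) = -365524 + (-182496 - 87042) = -365524 - 269538 = -635062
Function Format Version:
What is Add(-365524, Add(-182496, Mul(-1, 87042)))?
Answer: -635062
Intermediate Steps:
Add(-365524, Add(-182496, Mul(-1, 87042))) = Add(-365524, Add(-182496, -87042)) = Add(-365524, -269538) = -635062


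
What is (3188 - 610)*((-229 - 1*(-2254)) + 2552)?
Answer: 11799506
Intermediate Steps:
(3188 - 610)*((-229 - 1*(-2254)) + 2552) = 2578*((-229 + 2254) + 2552) = 2578*(2025 + 2552) = 2578*4577 = 11799506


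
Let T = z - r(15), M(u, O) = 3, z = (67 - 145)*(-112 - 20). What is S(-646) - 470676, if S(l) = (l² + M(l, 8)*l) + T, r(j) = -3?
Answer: -44999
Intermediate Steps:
z = 10296 (z = -78*(-132) = 10296)
T = 10299 (T = 10296 - 1*(-3) = 10296 + 3 = 10299)
S(l) = 10299 + l² + 3*l (S(l) = (l² + 3*l) + 10299 = 10299 + l² + 3*l)
S(-646) - 470676 = (10299 + (-646)² + 3*(-646)) - 470676 = (10299 + 417316 - 1938) - 470676 = 425677 - 470676 = -44999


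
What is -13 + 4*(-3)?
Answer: -25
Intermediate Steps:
-13 + 4*(-3) = -13 - 12 = -25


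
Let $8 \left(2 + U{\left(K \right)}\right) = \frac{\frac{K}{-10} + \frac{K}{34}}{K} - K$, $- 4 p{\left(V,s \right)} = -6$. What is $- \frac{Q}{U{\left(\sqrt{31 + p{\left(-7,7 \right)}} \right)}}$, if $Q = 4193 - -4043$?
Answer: $\frac{15300511360}{3262287} - \frac{476040800 \sqrt{130}}{3262287} \approx 3026.3$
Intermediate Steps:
$p{\left(V,s \right)} = \frac{3}{2}$ ($p{\left(V,s \right)} = \left(- \frac{1}{4}\right) \left(-6\right) = \frac{3}{2}$)
$Q = 8236$ ($Q = 4193 + 4043 = 8236$)
$U{\left(K \right)} = - \frac{683}{340} - \frac{K}{8}$ ($U{\left(K \right)} = -2 + \frac{\frac{\frac{K}{-10} + \frac{K}{34}}{K} - K}{8} = -2 + \frac{\frac{K \left(- \frac{1}{10}\right) + K \frac{1}{34}}{K} - K}{8} = -2 + \frac{\frac{- \frac{K}{10} + \frac{K}{34}}{K} - K}{8} = -2 + \frac{\frac{\left(- \frac{6}{85}\right) K}{K} - K}{8} = -2 + \frac{- \frac{6}{85} - K}{8} = -2 - \left(\frac{3}{340} + \frac{K}{8}\right) = - \frac{683}{340} - \frac{K}{8}$)
$- \frac{Q}{U{\left(\sqrt{31 + p{\left(-7,7 \right)}} \right)}} = - \frac{8236}{- \frac{683}{340} - \frac{\sqrt{31 + \frac{3}{2}}}{8}} = - \frac{8236}{- \frac{683}{340} - \frac{\sqrt{\frac{65}{2}}}{8}} = - \frac{8236}{- \frac{683}{340} - \frac{\frac{1}{2} \sqrt{130}}{8}} = - \frac{8236}{- \frac{683}{340} - \frac{\sqrt{130}}{16}}$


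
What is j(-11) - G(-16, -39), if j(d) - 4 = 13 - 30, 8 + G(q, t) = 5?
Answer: -10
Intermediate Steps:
G(q, t) = -3 (G(q, t) = -8 + 5 = -3)
j(d) = -13 (j(d) = 4 + (13 - 30) = 4 - 17 = -13)
j(-11) - G(-16, -39) = -13 - 1*(-3) = -13 + 3 = -10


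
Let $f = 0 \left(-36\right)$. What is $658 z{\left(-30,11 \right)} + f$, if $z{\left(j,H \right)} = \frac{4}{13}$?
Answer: $\frac{2632}{13} \approx 202.46$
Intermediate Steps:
$z{\left(j,H \right)} = \frac{4}{13}$ ($z{\left(j,H \right)} = 4 \cdot \frac{1}{13} = \frac{4}{13}$)
$f = 0$
$658 z{\left(-30,11 \right)} + f = 658 \cdot \frac{4}{13} + 0 = \frac{2632}{13} + 0 = \frac{2632}{13}$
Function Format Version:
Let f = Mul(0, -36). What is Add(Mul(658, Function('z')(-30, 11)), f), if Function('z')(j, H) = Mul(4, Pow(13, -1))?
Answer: Rational(2632, 13) ≈ 202.46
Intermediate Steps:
Function('z')(j, H) = Rational(4, 13) (Function('z')(j, H) = Mul(4, Rational(1, 13)) = Rational(4, 13))
f = 0
Add(Mul(658, Function('z')(-30, 11)), f) = Add(Mul(658, Rational(4, 13)), 0) = Add(Rational(2632, 13), 0) = Rational(2632, 13)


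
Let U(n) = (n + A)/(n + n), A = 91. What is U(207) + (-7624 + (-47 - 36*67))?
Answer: -2087032/207 ≈ -10082.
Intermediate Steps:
U(n) = (91 + n)/(2*n) (U(n) = (n + 91)/(n + n) = (91 + n)/((2*n)) = (91 + n)*(1/(2*n)) = (91 + n)/(2*n))
U(207) + (-7624 + (-47 - 36*67)) = (½)*(91 + 207)/207 + (-7624 + (-47 - 36*67)) = (½)*(1/207)*298 + (-7624 + (-47 - 2412)) = 149/207 + (-7624 - 2459) = 149/207 - 10083 = -2087032/207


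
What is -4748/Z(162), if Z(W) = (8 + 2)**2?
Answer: -1187/25 ≈ -47.480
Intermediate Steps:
Z(W) = 100 (Z(W) = 10**2 = 100)
-4748/Z(162) = -4748/100 = -4748*1/100 = -1187/25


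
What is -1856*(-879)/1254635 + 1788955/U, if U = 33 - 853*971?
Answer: -178658251381/207825269210 ≈ -0.85966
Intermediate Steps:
U = -828230 (U = 33 - 828263 = -828230)
-1856*(-879)/1254635 + 1788955/U = -1856*(-879)/1254635 + 1788955/(-828230) = 1631424*(1/1254635) + 1788955*(-1/828230) = 1631424/1254635 - 357791/165646 = -178658251381/207825269210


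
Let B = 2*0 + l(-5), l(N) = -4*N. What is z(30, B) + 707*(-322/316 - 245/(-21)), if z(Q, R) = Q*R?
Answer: 3852629/474 ≈ 8127.9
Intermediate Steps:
B = 20 (B = 2*0 - 4*(-5) = 0 + 20 = 20)
z(30, B) + 707*(-322/316 - 245/(-21)) = 30*20 + 707*(-322/316 - 245/(-21)) = 600 + 707*(-322*1/316 - 245*(-1/21)) = 600 + 707*(-161/158 + 35/3) = 600 + 707*(5047/474) = 600 + 3568229/474 = 3852629/474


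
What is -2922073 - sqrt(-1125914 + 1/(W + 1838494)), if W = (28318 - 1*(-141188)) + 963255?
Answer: -2922073 - I*sqrt(9939969927035526595)/2971255 ≈ -2.9221e+6 - 1061.1*I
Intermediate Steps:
W = 1132761 (W = (28318 + 141188) + 963255 = 169506 + 963255 = 1132761)
-2922073 - sqrt(-1125914 + 1/(W + 1838494)) = -2922073 - sqrt(-1125914 + 1/(1132761 + 1838494)) = -2922073 - sqrt(-1125914 + 1/2971255) = -2922073 - sqrt(-3345377602069/2971255) = -2922073 - I*sqrt(9939969927035526595)/2971255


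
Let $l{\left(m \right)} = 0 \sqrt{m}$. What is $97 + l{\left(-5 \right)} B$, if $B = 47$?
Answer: $97$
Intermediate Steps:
$l{\left(m \right)} = 0$
$97 + l{\left(-5 \right)} B = 97 + 0 \cdot 47 = 97 + 0 = 97$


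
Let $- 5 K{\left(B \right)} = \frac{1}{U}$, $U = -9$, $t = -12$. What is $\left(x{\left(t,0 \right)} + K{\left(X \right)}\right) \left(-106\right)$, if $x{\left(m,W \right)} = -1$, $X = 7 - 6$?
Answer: $\frac{4664}{45} \approx 103.64$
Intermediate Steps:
$X = 1$
$K{\left(B \right)} = \frac{1}{45}$ ($K{\left(B \right)} = - \frac{1}{5 \left(-9\right)} = \left(- \frac{1}{5}\right) \left(- \frac{1}{9}\right) = \frac{1}{45}$)
$\left(x{\left(t,0 \right)} + K{\left(X \right)}\right) \left(-106\right) = \left(-1 + \frac{1}{45}\right) \left(-106\right) = \left(- \frac{44}{45}\right) \left(-106\right) = \frac{4664}{45}$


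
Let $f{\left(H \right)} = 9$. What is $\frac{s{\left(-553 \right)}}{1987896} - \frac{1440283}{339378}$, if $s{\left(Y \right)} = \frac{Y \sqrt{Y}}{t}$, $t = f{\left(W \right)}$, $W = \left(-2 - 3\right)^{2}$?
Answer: $- \frac{110791}{26106} - \frac{553 i \sqrt{553}}{17891064} \approx -4.2439 - 0.00072686 i$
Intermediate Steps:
$W = 25$ ($W = \left(-5\right)^{2} = 25$)
$t = 9$
$s{\left(Y \right)} = \frac{Y^{\frac{3}{2}}}{9}$ ($s{\left(Y \right)} = \frac{Y \sqrt{Y}}{9} = Y^{\frac{3}{2}} \cdot \frac{1}{9} = \frac{Y^{\frac{3}{2}}}{9}$)
$\frac{s{\left(-553 \right)}}{1987896} - \frac{1440283}{339378} = \frac{\frac{1}{9} \left(-553\right)^{\frac{3}{2}}}{1987896} - \frac{1440283}{339378} = \frac{\left(-553\right) i \sqrt{553}}{9} \cdot \frac{1}{1987896} - \frac{110791}{26106} = - \frac{553 i \sqrt{553}}{9} \cdot \frac{1}{1987896} - \frac{110791}{26106} = - \frac{553 i \sqrt{553}}{17891064} - \frac{110791}{26106} = - \frac{110791}{26106} - \frac{553 i \sqrt{553}}{17891064}$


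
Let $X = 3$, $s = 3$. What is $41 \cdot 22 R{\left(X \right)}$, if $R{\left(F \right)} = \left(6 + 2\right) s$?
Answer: $21648$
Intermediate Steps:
$R{\left(F \right)} = 24$ ($R{\left(F \right)} = \left(6 + 2\right) 3 = 8 \cdot 3 = 24$)
$41 \cdot 22 R{\left(X \right)} = 41 \cdot 22 \cdot 24 = 902 \cdot 24 = 21648$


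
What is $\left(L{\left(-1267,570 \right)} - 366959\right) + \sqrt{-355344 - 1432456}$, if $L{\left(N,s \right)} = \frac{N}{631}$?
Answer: $- \frac{231552396}{631} + 10 i \sqrt{17878} \approx -3.6696 \cdot 10^{5} + 1337.1 i$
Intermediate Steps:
$L{\left(N,s \right)} = \frac{N}{631}$ ($L{\left(N,s \right)} = N \frac{1}{631} = \frac{N}{631}$)
$\left(L{\left(-1267,570 \right)} - 366959\right) + \sqrt{-355344 - 1432456} = \left(\frac{1}{631} \left(-1267\right) - 366959\right) + \sqrt{-355344 - 1432456} = \left(- \frac{1267}{631} - 366959\right) + \sqrt{-1787800} = - \frac{231552396}{631} + 10 i \sqrt{17878}$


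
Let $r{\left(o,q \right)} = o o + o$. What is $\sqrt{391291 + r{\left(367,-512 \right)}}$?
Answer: $3 \sqrt{58483} \approx 725.5$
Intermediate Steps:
$r{\left(o,q \right)} = o + o^{2}$ ($r{\left(o,q \right)} = o^{2} + o = o + o^{2}$)
$\sqrt{391291 + r{\left(367,-512 \right)}} = \sqrt{391291 + 367 \left(1 + 367\right)} = \sqrt{391291 + 367 \cdot 368} = \sqrt{391291 + 135056} = \sqrt{526347} = 3 \sqrt{58483}$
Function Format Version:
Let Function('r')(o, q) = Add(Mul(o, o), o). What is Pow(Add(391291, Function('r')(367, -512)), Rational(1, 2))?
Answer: Mul(3, Pow(58483, Rational(1, 2))) ≈ 725.50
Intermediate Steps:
Function('r')(o, q) = Add(o, Pow(o, 2)) (Function('r')(o, q) = Add(Pow(o, 2), o) = Add(o, Pow(o, 2)))
Pow(Add(391291, Function('r')(367, -512)), Rational(1, 2)) = Pow(Add(391291, Mul(367, Add(1, 367))), Rational(1, 2)) = Pow(Add(391291, Mul(367, 368)), Rational(1, 2)) = Pow(Add(391291, 135056), Rational(1, 2)) = Pow(526347, Rational(1, 2)) = Mul(3, Pow(58483, Rational(1, 2)))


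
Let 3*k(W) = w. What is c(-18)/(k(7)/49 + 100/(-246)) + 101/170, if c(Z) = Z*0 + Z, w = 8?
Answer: 9328471/180370 ≈ 51.719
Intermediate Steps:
k(W) = 8/3 (k(W) = (⅓)*8 = 8/3)
c(Z) = Z (c(Z) = 0 + Z = Z)
c(-18)/(k(7)/49 + 100/(-246)) + 101/170 = -18/((8/3)/49 + 100/(-246)) + 101/170 = -18/((8/3)*(1/49) + 100*(-1/246)) + 101*(1/170) = -18/(8/147 - 50/123) + 101/170 = -18/(-2122/6027) + 101/170 = -18*(-6027/2122) + 101/170 = 54243/1061 + 101/170 = 9328471/180370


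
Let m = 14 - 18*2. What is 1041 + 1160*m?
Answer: -24479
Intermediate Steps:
m = -22 (m = 14 - 36 = -22)
1041 + 1160*m = 1041 + 1160*(-22) = 1041 - 25520 = -24479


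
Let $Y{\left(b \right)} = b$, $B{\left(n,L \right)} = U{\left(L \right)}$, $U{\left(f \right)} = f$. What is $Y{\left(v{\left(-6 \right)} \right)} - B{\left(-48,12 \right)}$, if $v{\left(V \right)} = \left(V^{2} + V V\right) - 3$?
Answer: $57$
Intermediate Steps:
$B{\left(n,L \right)} = L$
$v{\left(V \right)} = -3 + 2 V^{2}$ ($v{\left(V \right)} = \left(V^{2} + V^{2}\right) - 3 = 2 V^{2} - 3 = -3 + 2 V^{2}$)
$Y{\left(v{\left(-6 \right)} \right)} - B{\left(-48,12 \right)} = \left(-3 + 2 \left(-6\right)^{2}\right) - 12 = \left(-3 + 2 \cdot 36\right) - 12 = \left(-3 + 72\right) - 12 = 69 - 12 = 57$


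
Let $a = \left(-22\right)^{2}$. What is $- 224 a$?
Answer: $-108416$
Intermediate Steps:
$a = 484$
$- 224 a = \left(-224\right) 484 = -108416$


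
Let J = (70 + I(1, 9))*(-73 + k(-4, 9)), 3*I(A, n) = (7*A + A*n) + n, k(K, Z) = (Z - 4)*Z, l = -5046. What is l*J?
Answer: 11067560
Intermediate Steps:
k(K, Z) = Z*(-4 + Z) (k(K, Z) = (-4 + Z)*Z = Z*(-4 + Z))
I(A, n) = n/3 + 7*A/3 + A*n/3 (I(A, n) = ((7*A + A*n) + n)/3 = (n + 7*A + A*n)/3 = n/3 + 7*A/3 + A*n/3)
J = -6580/3 (J = (70 + ((⅓)*9 + (7/3)*1 + (⅓)*1*9))*(-73 + 9*(-4 + 9)) = (70 + (3 + 7/3 + 3))*(-73 + 9*5) = (70 + 25/3)*(-73 + 45) = (235/3)*(-28) = -6580/3 ≈ -2193.3)
l*J = -5046*(-6580/3) = 11067560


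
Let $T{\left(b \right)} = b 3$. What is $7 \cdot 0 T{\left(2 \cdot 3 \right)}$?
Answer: $0$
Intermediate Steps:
$T{\left(b \right)} = 3 b$
$7 \cdot 0 T{\left(2 \cdot 3 \right)} = 7 \cdot 0 \cdot 3 \cdot 2 \cdot 3 = 0 \cdot 3 \cdot 6 = 0 \cdot 18 = 0$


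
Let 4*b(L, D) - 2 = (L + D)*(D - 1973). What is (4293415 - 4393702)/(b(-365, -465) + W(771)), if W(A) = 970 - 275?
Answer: -200574/1013161 ≈ -0.19797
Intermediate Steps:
W(A) = 695
b(L, D) = 1/2 + (-1973 + D)*(D + L)/4 (b(L, D) = 1/2 + ((L + D)*(D - 1973))/4 = 1/2 + ((D + L)*(-1973 + D))/4 = 1/2 + ((-1973 + D)*(D + L))/4 = 1/2 + (-1973 + D)*(D + L)/4)
(4293415 - 4393702)/(b(-365, -465) + W(771)) = (4293415 - 4393702)/((1/2 - 1973/4*(-465) - 1973/4*(-365) + (1/4)*(-465)**2 + (1/4)*(-465)*(-365)) + 695) = -100287/((1/2 + 917445/4 + 720145/4 + (1/4)*216225 + 169725/4) + 695) = -100287/((1/2 + 917445/4 + 720145/4 + 216225/4 + 169725/4) + 695) = -100287/(1011771/2 + 695) = -100287/1013161/2 = -100287*2/1013161 = -200574/1013161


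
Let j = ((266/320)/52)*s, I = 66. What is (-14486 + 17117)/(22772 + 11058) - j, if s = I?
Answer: -13753491/14073280 ≈ -0.97728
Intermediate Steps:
s = 66
j = 4389/4160 (j = ((266/320)/52)*66 = ((266*(1/320))*(1/52))*66 = ((133/160)*(1/52))*66 = (133/8320)*66 = 4389/4160 ≈ 1.0550)
(-14486 + 17117)/(22772 + 11058) - j = (-14486 + 17117)/(22772 + 11058) - 1*4389/4160 = 2631/33830 - 4389/4160 = -13753491/14073280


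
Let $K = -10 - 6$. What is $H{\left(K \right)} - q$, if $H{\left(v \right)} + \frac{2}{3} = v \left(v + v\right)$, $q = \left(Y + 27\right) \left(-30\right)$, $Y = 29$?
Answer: $\frac{6574}{3} \approx 2191.3$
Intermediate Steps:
$K = -16$
$q = -1680$ ($q = \left(29 + 27\right) \left(-30\right) = 56 \left(-30\right) = -1680$)
$H{\left(v \right)} = - \frac{2}{3} + 2 v^{2}$ ($H{\left(v \right)} = - \frac{2}{3} + v \left(v + v\right) = - \frac{2}{3} + v 2 v = - \frac{2}{3} + 2 v^{2}$)
$H{\left(K \right)} - q = \left(- \frac{2}{3} + 2 \left(-16\right)^{2}\right) - -1680 = \left(- \frac{2}{3} + 2 \cdot 256\right) + 1680 = \left(- \frac{2}{3} + 512\right) + 1680 = \frac{1534}{3} + 1680 = \frac{6574}{3}$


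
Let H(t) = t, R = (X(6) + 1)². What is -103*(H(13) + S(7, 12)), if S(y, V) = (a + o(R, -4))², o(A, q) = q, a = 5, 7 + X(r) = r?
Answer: -1442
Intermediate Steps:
X(r) = -7 + r
R = 0 (R = ((-7 + 6) + 1)² = (-1 + 1)² = 0² = 0)
S(y, V) = 1 (S(y, V) = (5 - 4)² = 1² = 1)
-103*(H(13) + S(7, 12)) = -103*(13 + 1) = -103*14 = -1442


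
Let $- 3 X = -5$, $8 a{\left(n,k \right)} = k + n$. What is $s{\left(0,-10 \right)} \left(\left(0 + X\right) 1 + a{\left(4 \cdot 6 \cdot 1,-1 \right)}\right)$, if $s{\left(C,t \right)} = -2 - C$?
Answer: $- \frac{109}{12} \approx -9.0833$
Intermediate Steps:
$a{\left(n,k \right)} = \frac{k}{8} + \frac{n}{8}$ ($a{\left(n,k \right)} = \frac{k + n}{8} = \frac{k}{8} + \frac{n}{8}$)
$X = \frac{5}{3}$ ($X = \left(- \frac{1}{3}\right) \left(-5\right) = \frac{5}{3} \approx 1.6667$)
$s{\left(0,-10 \right)} \left(\left(0 + X\right) 1 + a{\left(4 \cdot 6 \cdot 1,-1 \right)}\right) = \left(-2 - 0\right) \left(\left(0 + \frac{5}{3}\right) 1 + \left(\frac{1}{8} \left(-1\right) + \frac{4 \cdot 6 \cdot 1}{8}\right)\right) = \left(-2 + 0\right) \left(\frac{5}{3} \cdot 1 - \left(\frac{1}{8} - \frac{24 \cdot 1}{8}\right)\right) = - 2 \left(\frac{5}{3} + \left(- \frac{1}{8} + \frac{1}{8} \cdot 24\right)\right) = - 2 \left(\frac{5}{3} + \left(- \frac{1}{8} + 3\right)\right) = - 2 \left(\frac{5}{3} + \frac{23}{8}\right) = \left(-2\right) \frac{109}{24} = - \frac{109}{12}$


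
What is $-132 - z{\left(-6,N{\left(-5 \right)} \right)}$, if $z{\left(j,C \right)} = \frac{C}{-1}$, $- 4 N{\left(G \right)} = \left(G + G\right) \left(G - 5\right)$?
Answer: $-157$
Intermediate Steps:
$N{\left(G \right)} = - \frac{G \left(-5 + G\right)}{2}$ ($N{\left(G \right)} = - \frac{\left(G + G\right) \left(G - 5\right)}{4} = - \frac{2 G \left(-5 + G\right)}{4} = - \frac{G \left(-5 + G\right)}{2}$)
$z{\left(j,C \right)} = - C$ ($z{\left(j,C \right)} = C \left(-1\right) = - C$)
$-132 - z{\left(-6,N{\left(-5 \right)} \right)} = -132 - - \frac{\left(-5\right) \left(5 - -5\right)}{2} = -132 - - \frac{\left(-5\right) \left(5 + 5\right)}{2} = -132 - - \frac{\left(-5\right) 10}{2} = -132 - \left(-1\right) \left(-25\right) = -132 - 25 = -157$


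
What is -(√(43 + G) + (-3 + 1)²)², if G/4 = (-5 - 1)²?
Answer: -(4 + √187)² ≈ -312.40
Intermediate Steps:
G = 144 (G = 4*(-5 - 1)² = 4*(-6)² = 4*36 = 144)
-(√(43 + G) + (-3 + 1)²)² = -(√(43 + 144) + (-3 + 1)²)² = -(√187 + (-2)²)² = -(√187 + 4)² = -(4 + √187)²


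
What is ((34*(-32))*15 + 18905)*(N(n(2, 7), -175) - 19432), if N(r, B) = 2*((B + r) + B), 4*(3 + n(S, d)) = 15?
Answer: -104074685/2 ≈ -5.2037e+7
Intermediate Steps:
n(S, d) = 3/4 (n(S, d) = -3 + (1/4)*15 = -3 + 15/4 = 3/4)
N(r, B) = 2*r + 4*B (N(r, B) = 2*(r + 2*B) = 2*r + 4*B)
((34*(-32))*15 + 18905)*(N(n(2, 7), -175) - 19432) = ((34*(-32))*15 + 18905)*((2*(3/4) + 4*(-175)) - 19432) = (-1088*15 + 18905)*((3/2 - 700) - 19432) = (-16320 + 18905)*(-1397/2 - 19432) = 2585*(-40261/2) = -104074685/2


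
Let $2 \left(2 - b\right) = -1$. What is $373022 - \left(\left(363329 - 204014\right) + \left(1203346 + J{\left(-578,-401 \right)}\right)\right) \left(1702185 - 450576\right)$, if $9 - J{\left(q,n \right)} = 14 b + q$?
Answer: $-1706209286695$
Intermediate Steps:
$b = \frac{5}{2}$ ($b = 2 - - \frac{1}{2} = 2 + \frac{1}{2} = \frac{5}{2} \approx 2.5$)
$J{\left(q,n \right)} = -26 - q$ ($J{\left(q,n \right)} = 9 - \left(14 \cdot \frac{5}{2} + q\right) = 9 - \left(35 + q\right) = -26 - q$)
$373022 - \left(\left(363329 - 204014\right) + \left(1203346 + J{\left(-578,-401 \right)}\right)\right) \left(1702185 - 450576\right) = 373022 - \left(\left(363329 - 204014\right) + \left(1203346 - -552\right)\right) \left(1702185 - 450576\right) = 373022 - \left(\left(363329 - 204014\right) + \left(1203346 + \left(-26 + 578\right)\right)\right) 1251609 = 373022 - \left(159315 + \left(1203346 + 552\right)\right) 1251609 = 373022 - \left(159315 + 1203898\right) 1251609 = 373022 - 1363213 \cdot 1251609 = 373022 - 1706209659717 = -1706209286695$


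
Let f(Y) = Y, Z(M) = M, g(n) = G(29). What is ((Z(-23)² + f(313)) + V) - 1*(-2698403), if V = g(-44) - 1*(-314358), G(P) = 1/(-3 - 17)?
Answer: 60272059/20 ≈ 3.0136e+6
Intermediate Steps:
G(P) = -1/20 (G(P) = 1/(-20) = -1/20)
g(n) = -1/20
V = 6287159/20 (V = -1/20 - 1*(-314358) = -1/20 + 314358 = 6287159/20 ≈ 3.1436e+5)
((Z(-23)² + f(313)) + V) - 1*(-2698403) = (((-23)² + 313) + 6287159/20) - 1*(-2698403) = ((529 + 313) + 6287159/20) + 2698403 = (842 + 6287159/20) + 2698403 = 6303999/20 + 2698403 = 60272059/20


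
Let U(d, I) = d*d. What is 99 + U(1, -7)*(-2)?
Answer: 97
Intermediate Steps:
U(d, I) = d**2
99 + U(1, -7)*(-2) = 99 + 1**2*(-2) = 99 + 1*(-2) = 99 - 2 = 97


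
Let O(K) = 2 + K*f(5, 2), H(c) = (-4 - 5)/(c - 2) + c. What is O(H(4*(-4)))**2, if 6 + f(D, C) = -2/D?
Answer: 256036/25 ≈ 10241.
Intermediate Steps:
f(D, C) = -6 - 2/D
H(c) = c - 9/(-2 + c) (H(c) = -9/(-2 + c) + c = c - 9/(-2 + c))
O(K) = 2 - 32*K/5 (O(K) = 2 + K*(-6 - 2/5) = 2 + K*(-32/5) = 2 - 32*K/5)
O(H(4*(-4)))**2 = (2 - 32*(-9 + (4*(-4))**2 - 8*(-4))/(5*(-2 + 4*(-4))))**2 = (2 - 32*(-9 + (-16)**2 - 2*(-16))/(5*(-2 - 16)))**2 = (2 - 32*(-9 + 256 + 32)/(5*(-18)))**2 = (2 - (-16)*279/45)**2 = (2 - 32/5*(-31/2))**2 = (2 + 496/5)**2 = (506/5)**2 = 256036/25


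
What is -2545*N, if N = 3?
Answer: -7635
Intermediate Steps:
-2545*N = -2545*3 = -7635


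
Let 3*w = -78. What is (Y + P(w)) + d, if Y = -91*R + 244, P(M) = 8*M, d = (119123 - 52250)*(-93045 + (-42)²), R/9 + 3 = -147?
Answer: -6104111427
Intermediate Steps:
R = -1350 (R = -27 + 9*(-147) = -27 - 1323 = -1350)
w = -26 (w = (⅓)*(-78) = -26)
d = -6104234313 (d = 66873*(-93045 + 1764) = 66873*(-91281) = -6104234313)
Y = 123094 (Y = -91*(-1350) + 244 = 122850 + 244 = 123094)
(Y + P(w)) + d = (123094 + 8*(-26)) - 6104234313 = (123094 - 208) - 6104234313 = 122886 - 6104234313 = -6104111427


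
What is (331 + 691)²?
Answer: 1044484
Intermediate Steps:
(331 + 691)² = 1022² = 1044484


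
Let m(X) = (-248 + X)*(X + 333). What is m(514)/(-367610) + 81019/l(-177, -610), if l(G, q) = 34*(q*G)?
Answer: -79729574137/134948895780 ≈ -0.59081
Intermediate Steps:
m(X) = (-248 + X)*(333 + X)
l(G, q) = 34*G*q (l(G, q) = 34*(G*q) = 34*G*q)
m(514)/(-367610) + 81019/l(-177, -610) = (-82584 + 514² + 85*514)/(-367610) + 81019/((34*(-177)*(-610))) = (-82584 + 264196 + 43690)*(-1/367610) + 81019/3670980 = 225302*(-1/367610) + 81019*(1/3670980) = -112651/183805 + 81019/3670980 = -79729574137/134948895780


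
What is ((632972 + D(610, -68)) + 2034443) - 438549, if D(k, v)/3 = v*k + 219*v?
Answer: 2059750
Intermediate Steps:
D(k, v) = 657*v + 3*k*v (D(k, v) = 3*(v*k + 219*v) = 3*(k*v + 219*v) = 3*(219*v + k*v) = 657*v + 3*k*v)
((632972 + D(610, -68)) + 2034443) - 438549 = ((632972 + 3*(-68)*(219 + 610)) + 2034443) - 438549 = ((632972 + 3*(-68)*829) + 2034443) - 438549 = ((632972 - 169116) + 2034443) - 438549 = (463856 + 2034443) - 438549 = 2498299 - 438549 = 2059750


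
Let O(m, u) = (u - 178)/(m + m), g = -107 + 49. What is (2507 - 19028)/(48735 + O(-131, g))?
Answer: -2164251/6384403 ≈ -0.33899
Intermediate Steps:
g = -58
O(m, u) = (-178 + u)/(2*m) (O(m, u) = (-178 + u)/((2*m)) = (-178 + u)*(1/(2*m)) = (-178 + u)/(2*m))
(2507 - 19028)/(48735 + O(-131, g)) = (2507 - 19028)/(48735 + (½)*(-178 - 58)/(-131)) = -16521/(48735 + (½)*(-1/131)*(-236)) = -16521/(48735 + 118/131) = -16521/6384403/131 = -16521*131/6384403 = -2164251/6384403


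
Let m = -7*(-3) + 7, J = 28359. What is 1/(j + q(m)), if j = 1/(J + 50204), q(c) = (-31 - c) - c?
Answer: -78563/6834980 ≈ -0.011494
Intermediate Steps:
m = 28 (m = 21 + 7 = 28)
q(c) = -31 - 2*c
j = 1/78563 (j = 1/(28359 + 50204) = 1/78563 ≈ 1.2729e-5)
1/(j + q(m)) = 1/(1/78563 + (-31 - 2*28)) = 1/(1/78563 + (-31 - 56)) = 1/(1/78563 - 87) = 1/(-6834980/78563) = -78563/6834980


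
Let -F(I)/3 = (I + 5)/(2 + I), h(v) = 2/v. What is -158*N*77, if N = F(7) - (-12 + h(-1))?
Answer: -121660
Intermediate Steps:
F(I) = -3*(5 + I)/(2 + I) (F(I) = -3*(I + 5)/(2 + I) = -3*(5 + I)/(2 + I))
N = 10 (N = 3*(-5 - 1*7)/(2 + 7) - (-12 + 2/(-1)) = 3*(-5 - 7)/9 - (-12 + 2*(-1)) = 3*(⅑)*(-12) - (-12 - 2) = -4 - 1*(-14) = -4 + 14 = 10)
-158*N*77 = -158*10*77 = -1580*77 = -121660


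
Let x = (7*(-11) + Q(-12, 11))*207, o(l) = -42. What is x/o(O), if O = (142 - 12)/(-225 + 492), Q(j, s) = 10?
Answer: 4623/14 ≈ 330.21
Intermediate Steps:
O = 130/267 ≈ 0.48689
x = -13869 (x = (7*(-11) + 10)*207 = (-77 + 10)*207 = -67*207 = -13869)
x/o(O) = -13869/(-42) = -13869*(-1/42) = 4623/14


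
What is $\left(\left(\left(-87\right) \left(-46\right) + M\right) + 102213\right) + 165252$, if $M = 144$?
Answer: $271611$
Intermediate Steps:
$\left(\left(\left(-87\right) \left(-46\right) + M\right) + 102213\right) + 165252 = \left(\left(\left(-87\right) \left(-46\right) + 144\right) + 102213\right) + 165252 = \left(\left(4002 + 144\right) + 102213\right) + 165252 = \left(4146 + 102213\right) + 165252 = 106359 + 165252 = 271611$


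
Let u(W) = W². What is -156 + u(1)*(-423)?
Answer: -579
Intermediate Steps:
-156 + u(1)*(-423) = -156 + 1²*(-423) = -156 + 1*(-423) = -156 - 423 = -579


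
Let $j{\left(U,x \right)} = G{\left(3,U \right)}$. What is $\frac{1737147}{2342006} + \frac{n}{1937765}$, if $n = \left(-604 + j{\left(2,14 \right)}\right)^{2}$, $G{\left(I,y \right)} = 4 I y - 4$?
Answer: $\frac{4164937854791}{4538257256590} \approx 0.91774$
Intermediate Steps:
$G{\left(I,y \right)} = -4 + 4 I y$ ($G{\left(I,y \right)} = 4 I y - 4 = -4 + 4 I y$)
$j{\left(U,x \right)} = -4 + 12 U$ ($j{\left(U,x \right)} = -4 + 4 \cdot 3 U = -4 + 12 U$)
$n = 341056$ ($n = \left(-604 + \left(-4 + 12 \cdot 2\right)\right)^{2} = \left(-604 + \left(-4 + 24\right)\right)^{2} = \left(-604 + 20\right)^{2} = \left(-584\right)^{2} = 341056$)
$\frac{1737147}{2342006} + \frac{n}{1937765} = \frac{1737147}{2342006} + \frac{341056}{1937765} = \frac{4164937854791}{4538257256590}$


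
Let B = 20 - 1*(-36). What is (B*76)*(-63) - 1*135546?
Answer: -403674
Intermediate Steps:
B = 56 (B = 20 + 36 = 56)
(B*76)*(-63) - 1*135546 = (56*76)*(-63) - 1*135546 = 4256*(-63) - 135546 = -268128 - 135546 = -403674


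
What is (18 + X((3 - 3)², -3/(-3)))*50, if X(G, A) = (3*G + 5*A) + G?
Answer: 1150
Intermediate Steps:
X(G, A) = 4*G + 5*A
(18 + X((3 - 3)², -3/(-3)))*50 = (18 + (4*(3 - 3)² + 5*(-3/(-3))))*50 = (18 + (4*0² + 5*(-3*(-⅓))))*50 = (18 + (4*0 + 5*1))*50 = (18 + (0 + 5))*50 = (18 + 5)*50 = 23*50 = 1150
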